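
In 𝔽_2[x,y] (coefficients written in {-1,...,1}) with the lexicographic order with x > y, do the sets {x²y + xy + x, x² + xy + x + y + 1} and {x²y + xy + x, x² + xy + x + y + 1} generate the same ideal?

Equality of ideals is decidable: compute both reduced Gröbner bases (unique for the ordering) and check whether they agree.
Buchberger on the first generating set:
f_1 = x²y + xy + x, LT = x²y.
f_2 = x² + xy + x + y + 1, LT = x².

S(f_1,f_2): lcm = x²y. S = xy² + x + y² + y.
  reduce S modulo (f_1, f_2):
  remainder xy² + x + y² + y ≠ 0; add g_3 = xy² + x + y² + y to the basis.

S(f_1,g_3): lcm = x²y². S = x².
  reduce S modulo (f_1, f_2, g_3):
  remainder xy + x + y + 1 ≠ 0; add g_4 = xy + x + y + 1 to the basis.

S(g_3,g_4): lcm = xy². S = xy + x.
  reduce S modulo (f_1, f_2, g_3, g_4):
  remainder y + 1 ≠ 0; add g_5 = y + 1 to the basis.

The other S-polynomials (S(f_2,g_3), S(f_1,g_4), S(f_2,g_4), S(f_1,g_5), S(f_2,g_5), S(g_3,g_5), S(g_4,g_5)) all reduce to 0 modulo the current basis, so we have a Gröbner basis.
Inter-reduce: drop elements whose leading term is divisible by another's, tail-reduce, and make monic.
Reduced Gröbner basis: {x², y + 1}.

Buchberger on the second generating set:
h_1 = x²y + xy + x, LT = x²y.
h_2 = x² + xy + x + y + 1, LT = x².

S(h_1,h_2): lcm = x²y. S = xy² + x + y² + y.
  reduce S modulo (h_1, h_2):
  remainder xy² + x + y² + y ≠ 0; add k_3 = xy² + x + y² + y to the basis.

S(h_1,k_3): lcm = x²y². S = x².
  reduce S modulo (h_1, h_2, k_3):
  remainder xy + x + y + 1 ≠ 0; add k_4 = xy + x + y + 1 to the basis.

S(k_3,k_4): lcm = xy². S = xy + x.
  reduce S modulo (h_1, h_2, k_3, k_4):
  remainder y + 1 ≠ 0; add k_5 = y + 1 to the basis.

The other S-polynomials (S(h_2,k_3), S(h_1,k_4), S(h_2,k_4), S(h_1,k_5), S(h_2,k_5), S(k_3,k_5), S(k_4,k_5)) all reduce to 0 modulo the current basis, so we have a Gröbner basis.
Inter-reduce: drop elements whose leading term is divisible by another's, tail-reduce, and make monic.
Reduced Gröbner basis: {x², y + 1}.

Same reduced basis, so the two generating sets span the same ideal.

Yes, the ideals are equal.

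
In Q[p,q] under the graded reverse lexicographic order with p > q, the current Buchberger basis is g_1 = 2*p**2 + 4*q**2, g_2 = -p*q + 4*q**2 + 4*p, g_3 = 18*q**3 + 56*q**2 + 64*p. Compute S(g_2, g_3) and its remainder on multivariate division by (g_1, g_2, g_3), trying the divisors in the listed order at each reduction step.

lcm(LM(g_2), LM(g_3)) = p*q**3.
S = (lcm/LT(g_2))·g_2 − (lcm/LT(g_3))·g_3 = -4*q**4 - 64/9*p*q**2 - 32/9*p**2.
Reduce S modulo (g_1, g_2, g_3) in that order:
  leading term q**4: subtract (-2/9*q)·g_3 from -4*q**4 - 64/9*p*q**2 - 32/9*p**2 → -64/9*p*q**2 + 112/9*q**3 - 32/9*p**2 + 128/9*p*q
  leading term p*q**2: subtract (64/9*q)·g_2 from -64/9*p*q**2 + 112/9*q**3 - 32/9*p**2 + 128/9*p*q → -16*q**3 - 32/9*p**2 - 128/9*p*q
  leading term q**3: subtract (-8/9)·g_3 from -16*q**3 - 32/9*p**2 - 128/9*p*q → -32/9*p**2 - 128/9*p*q + 448/9*q**2 + 512/9*p
  leading term p**2: subtract (-16/9)·g_1 from -32/9*p**2 - 128/9*p*q + 448/9*q**2 + 512/9*p → -128/9*p*q + 512/9*q**2 + 512/9*p
  leading term p*q: subtract (128/9)·g_2 from -128/9*p*q + 512/9*q**2 + 512/9*p → 0
The remainder is 0, so this S-polynomial contributes no new basis element.

S(g_2, g_3) = -4*q**4 - 64/9*p*q**2 - 32/9*p**2; remainder on division = 0.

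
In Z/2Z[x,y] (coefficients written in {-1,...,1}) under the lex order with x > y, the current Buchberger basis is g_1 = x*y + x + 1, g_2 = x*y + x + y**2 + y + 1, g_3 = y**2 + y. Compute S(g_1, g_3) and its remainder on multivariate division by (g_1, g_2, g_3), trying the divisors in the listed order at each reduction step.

S(g_1, g_3) = y; remainder on division = y.

lcm(LM(g_1), LM(g_3)) = x*y**2.
S = (lcm/LT(g_1))·g_1 − (lcm/LT(g_3))·g_3 = y.
Reduce S modulo (g_1, g_2, g_3) in that order:
  leading term y: no divisor's leading term divides it; move y to the remainder.
The remainder y is nonzero, so it would be added as the next basis element.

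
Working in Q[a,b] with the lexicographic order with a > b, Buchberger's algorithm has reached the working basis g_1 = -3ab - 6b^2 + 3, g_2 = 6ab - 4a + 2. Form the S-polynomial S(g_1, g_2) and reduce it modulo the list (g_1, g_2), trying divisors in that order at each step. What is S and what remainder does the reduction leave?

S(g_1, g_2) = 2/3a + 2b^2 - 4/3; remainder on division = 2/3a + 2b^2 - 4/3.

lcm(LM(g_1), LM(g_2)) = ab.
S = (lcm/LT(g_1))·g_1 − (lcm/LT(g_2))·g_2 = 2/3a + 2b^2 - 4/3.
Reduce S modulo (g_1, g_2) in that order:
  leading term a: no divisor's leading term divides it; move 2/3a to the remainder.
  leading term b^2: no divisor's leading term divides it; move 2b^2 to the remainder.
  leading term 1: no divisor's leading term divides it; move -4/3 to the remainder.
The remainder 2/3a + 2b^2 - 4/3 is nonzero, so it would be added as the next basis element.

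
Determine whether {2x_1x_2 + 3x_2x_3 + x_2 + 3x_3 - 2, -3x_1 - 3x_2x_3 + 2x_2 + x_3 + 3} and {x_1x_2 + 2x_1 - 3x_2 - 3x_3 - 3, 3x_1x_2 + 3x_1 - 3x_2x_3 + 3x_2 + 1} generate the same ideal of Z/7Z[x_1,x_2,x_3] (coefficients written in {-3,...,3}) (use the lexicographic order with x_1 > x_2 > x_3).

Equality of ideals is decidable: compute both reduced Gröbner bases (unique for the ordering) and check whether they agree.
Buchberger on the first generating set:
f_1 = 2x_1x_2 + 3x_2x_3 + x_2 + 3x_3 - 2, LT = x_1x_2.
f_2 = -3x_1 - 3x_2x_3 + 2x_2 + x_3 + 3, LT = x_1.

S(f_1,f_2): lcm = x_1x_2. S = -x_2^2x_3 + 3x_2^2 + 3x_2x_3 - 2x_2 - 2x_3 - 1.
  leading term x_2^2x_3: no divisor's leading term divides it; move -x_2^2x_3 to the remainder.
  leading term x_2^2: no divisor's leading term divides it; move 3x_2^2 to the remainder.
  leading term x_2x_3: no divisor's leading term divides it; move 3x_2x_3 to the remainder.
  leading term x_2: no divisor's leading term divides it; move -2x_2 to the remainder.
  leading term x_3: no divisor's leading term divides it; move -2x_3 to the remainder.
  leading term 1: no divisor's leading term divides it; move -1 to the remainder.
  remainder -x_2^2x_3 + 3x_2^2 + 3x_2x_3 - 2x_2 - 2x_3 - 1 ≠ 0; add g_3 = -x_2^2x_3 + 3x_2^2 + 3x_2x_3 - 2x_2 - 2x_3 - 1 to the basis.

The other S-polynomials (S(f_1,g_3), S(f_2,g_3)) all reduce to 0 modulo the current basis, so we have a Gröbner basis.
Inter-reduce: drop elements whose leading term is divisible by another's, tail-reduce, and make monic.
Reduced Gröbner basis: {x_1 + x_2x_3 - 3x_2 + 2x_3 - 1, x_2^2x_3 - 3x_2^2 - 3x_2x_3 + 2x_2 + 2x_3 + 1}.

Buchberger on the second generating set:
h_1 = x_1x_2 + 2x_1 - 3x_2 - 3x_3 - 3, LT = x_1x_2.
h_2 = 3x_1x_2 + 3x_1 - 3x_2x_3 + 3x_2 + 1, LT = x_1x_2.

S(h_1,h_2): lcm = x_1x_2. S = x_1 + x_2x_3 + 3x_2 - 3x_3 - 1.
  leading term x_1: no divisor's leading term divides it; move x_1 to the remainder.
  leading term x_2x_3: no divisor's leading term divides it; move x_2x_3 to the remainder.
  leading term x_2: no divisor's leading term divides it; move 3x_2 to the remainder.
  leading term x_3: no divisor's leading term divides it; move -3x_3 to the remainder.
  leading term 1: no divisor's leading term divides it; move -1 to the remainder.
  remainder x_1 + x_2x_3 + 3x_2 - 3x_3 - 1 ≠ 0; add k_3 = x_1 + x_2x_3 + 3x_2 - 3x_3 - 1 to the basis.

S(h_1,k_3): lcm = x_1x_2. S = 2x_1 - x_2^2x_3 - 3x_2^2 + 3x_2x_3 - 2x_2 - 3x_3 - 3.
  leading term x_1: subtract (2)·k_3 from 2x_1 - x_2^2x_3 - 3x_2^2 + 3x_2x_3 - 2x_2 - 3x_3 - 3 → -x_2^2x_3 - 3x_2^2 + x_2x_3 - x_2 + 3x_3 - 1
  leading term x_2^2x_3: no divisor's leading term divides it; move -x_2^2x_3 to the remainder.
  leading term x_2^2: no divisor's leading term divides it; move -3x_2^2 to the remainder.
  leading term x_2x_3: no divisor's leading term divides it; move x_2x_3 to the remainder.
  leading term x_2: no divisor's leading term divides it; move -x_2 to the remainder.
  leading term x_3: no divisor's leading term divides it; move 3x_3 to the remainder.
  leading term 1: no divisor's leading term divides it; move -1 to the remainder.
  remainder -x_2^2x_3 - 3x_2^2 + x_2x_3 - x_2 + 3x_3 - 1 ≠ 0; add k_4 = -x_2^2x_3 - 3x_2^2 + x_2x_3 - x_2 + 3x_3 - 1 to the basis.

The other S-polynomials (S(h_2,k_3), S(h_1,k_4), S(h_2,k_4), S(k_3,k_4)) all reduce to 0 modulo the current basis, so we have a Gröbner basis.
Inter-reduce: drop elements whose leading term is divisible by another's, tail-reduce, and make monic.
Reduced Gröbner basis: {x_1 + x_2x_3 + 3x_2 - 3x_3 - 1, x_2^2x_3 + 3x_2^2 - x_2x_3 + x_2 - 3x_3 + 1}.

Since the reduced bases disagree, the two ideals are not the same.

No, the ideals differ.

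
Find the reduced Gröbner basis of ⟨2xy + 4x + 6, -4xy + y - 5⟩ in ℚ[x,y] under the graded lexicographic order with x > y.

G = {y² + 9y - 10, x + ⅛y + ⅞}

f_1 = 2xy + 4x + 6, LT = xy.
f_2 = -4xy + y - 5, LT = xy.

S(f_1,f_2): lcm = xy. S = 2x + ¼y + 7/4.
  leading term x: no divisor's leading term divides it; move 2x to the remainder.
  leading term y: no divisor's leading term divides it; move ¼y to the remainder.
  leading term 1: no divisor's leading term divides it; move 7/4 to the remainder.
  remainder 2x + ¼y + 7/4 ≠ 0; add g_3 = 2x + ¼y + 7/4 to the basis.

S(f_1,g_3): lcm = xy. S = -⅛y² + 2x - ⅞y + 3.
  leading term y²: no divisor's leading term divides it; move -⅛y² to the remainder.
  leading term x: subtract (1)·g_3 from 2x - ⅞y + 3 → -9/8y + 5/4
  leading term y: no divisor's leading term divides it; move -9/8y to the remainder.
  leading term 1: no divisor's leading term divides it; move 5/4 to the remainder.
  remainder -⅛y² - 9/8y + 5/4 ≠ 0; add g_4 = -⅛y² - 9/8y + 5/4 to the basis.

The other S-polynomials (S(f_2,g_3), S(f_1,g_4), S(f_2,g_4), S(g_3,g_4)) all reduce to 0 modulo the current basis, so we have a Gröbner basis.
Inter-reduce: drop elements whose leading term is divisible by another's, tail-reduce, and make monic.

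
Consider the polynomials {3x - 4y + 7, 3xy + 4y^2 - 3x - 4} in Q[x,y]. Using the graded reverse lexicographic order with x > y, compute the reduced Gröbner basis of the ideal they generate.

G = {y^2 - 11/8y + 3/8, x - 4/3y + 7/3}

Buchberger's algorithm terminates because the ascending chain of leading-term ideals stabilizes.

f_1 = 3x - 4y + 7, LT = x.
f_2 = 3xy + 4y^2 - 3x - 4, LT = xy.

S(f_1,f_2): lcm = xy. S = -8/3y^2 + x + 7/3y + 4/3.
  leading term y^2: no divisor's leading term divides it; move -8/3y^2 to the remainder.
  leading term x: subtract (1/3)·f_1 from x + 7/3y + 4/3 → 11/3y - 1
  leading term y: no divisor's leading term divides it; move 11/3y to the remainder.
  leading term 1: no divisor's leading term divides it; move -1 to the remainder.
  remainder -8/3y^2 + 11/3y - 1 ≠ 0; add g_3 = -8/3y^2 + 11/3y - 1 to the basis.

The other S-polynomials (S(f_1,g_3), S(f_2,g_3)) all reduce to 0 modulo the current basis, so we have a Gröbner basis.
Inter-reduce: drop elements whose leading term is divisible by another's, tail-reduce, and make monic.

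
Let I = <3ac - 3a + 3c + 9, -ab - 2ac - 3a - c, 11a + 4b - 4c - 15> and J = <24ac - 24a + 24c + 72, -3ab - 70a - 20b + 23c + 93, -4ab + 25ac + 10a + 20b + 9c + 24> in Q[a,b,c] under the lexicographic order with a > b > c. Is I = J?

Yes, the ideals are equal.

Equality of ideals is decidable: compute both reduced Gröbner bases (unique for the ordering) and check whether they agree.
Buchberger on the first generating set:
f_1 = 3ac - 3a + 3c + 9, LT = ac.
f_2 = -ab - 2ac - 3a - c, LT = ab.
f_3 = 11a + 4b - 4c - 15, LT = a.

S(f_1,f_2): lcm = abc. S = -ab - 2ac^2 - 3ac + bc + 3b - c^2.
  reduce S modulo (f_1, f_2, f_3):
  remainder bc + 3b + c^2 + 10c + 9 ≠ 0; add g_4 = bc + 3b + c^2 + 10c + 9 to the basis.

S(f_1,f_3): lcm = ac. S = -a - 4/11bc + 4/11c^2 + 26/11c + 3.
  reduce S modulo (f_1, f_2, f_3, g_4):
  remainder 16/11b + 8/11c^2 + 62/11c + 54/11 ≠ 0; add g_5 = 16/11b + 8/11c^2 + 62/11c + 54/11 to the basis.

S(f_2,f_3): lcm = ab. S = 2ac + 3a - 4/11b^2 + 4/11bc + 15/11b + c.
  reduce S modulo (f_1, f_2, f_3, g_4, g_5):
  remainder -2/11c^3 - 35/22c^2 - 20/11c - 9/22 ≠ 0; add g_6 = -2/11c^3 - 35/22c^2 - 20/11c - 9/22 to the basis.

The other S-polynomials (S(f_1,g_4), S(f_2,g_4), S(f_3,g_4), S(f_1,g_5), S(f_2,g_5), S(f_3,g_5), S(g_4,g_5), S(f_1,g_6), S(f_2,g_6), S(f_3,g_6), S(g_4,g_6), S(g_5,g_6)) all reduce to 0 modulo the current basis, so we have a Gröbner basis.
Inter-reduce: drop elements whose leading term is divisible by another's, tail-reduce, and make monic.
Reduced Gröbner basis: {a - 2/11c^2 - 39/22c - 57/22, b + 1/2c^2 + 31/8c + 27/8, c^3 + 35/4c^2 + 10c + 9/4}.

Buchberger on the second generating set:
h_1 = 24ac - 24a + 24c + 72, LT = ac.
h_2 = -3ab - 70a - 20b + 23c + 93, LT = ab.
h_3 = -4ab + 25ac + 10a + 20b + 9c + 24, LT = ab.

S(h_1,h_2): lcm = abc. S = -ab - 70/3ac - 17/3bc + 3b + 23/3c^2 + 31c.
  reduce S modulo (h_1, h_2, h_3):
  remainder -17/3bc + 29/3b + 23/3c^2 + 140/3c + 39 ≠ 0; add k_4 = -17/3bc + 29/3b + 23/3c^2 + 140/3c + 39 to the basis.

S(h_1,h_3): lcm = abc. S = -ab + 25/4ac^2 + 5/2ac + 6bc + 3b + 9/4c^2 + 6c.
  reduce S modulo (h_1, h_2, h_3, k_4):
  remainder 385/12a + 1015/51b + 70/17c^2 + 2065/102c - 1085/68 ≠ 0; add k_5 = 385/12a + 1015/51b + 70/17c^2 + 2065/102c - 1085/68 to the basis.

S(h_2,h_3): lcm = ab. S = 25/4ac + 155/6a + 35/3b - 65/12c - 25.
  reduce S modulo (h_1, h_2, h_3, k_4, k_5):
  remainder -140/17b - 70/17c^2 - 1085/34c - 945/34 ≠ 0; add k_6 = -140/17b - 70/17c^2 - 1085/34c - 945/34 to the basis.

S(h_1,k_5): lcm = ac. S = -a - 116/187bc - 24/187c^3 - 118/187c^2 + 280/187c + 3.
  reduce S modulo (h_1, h_2, h_3, k_4, k_5, k_6):
  remainder -24/187c^3 - 210/187c^2 - 240/187c - 54/187 ≠ 0; add k_7 = -24/187c^3 - 210/187c^2 - 240/187c - 54/187 to the basis.

The other S-polynomials (S(h_1,k_4), S(h_2,k_4), S(h_3,k_4), S(h_2,k_5), S(h_3,k_5), S(k_4,k_5), S(h_1,k_6), S(h_2,k_6), S(h_3,k_6), S(k_4,k_6), S(k_5,k_6), S(h_1,k_7), S(h_2,k_7), S(h_3,k_7), S(k_4,k_7), S(k_5,k_7), S(k_6,k_7)) all reduce to 0 modulo the current basis, so we have a Gröbner basis.
Inter-reduce: drop elements whose leading term is divisible by another's, tail-reduce, and make monic.
Reduced Gröbner basis: {a - 2/11c^2 - 39/22c - 57/22, b + 1/2c^2 + 31/8c + 27/8, c^3 + 35/4c^2 + 10c + 9/4}.

Same reduced basis, so the two generating sets span the same ideal.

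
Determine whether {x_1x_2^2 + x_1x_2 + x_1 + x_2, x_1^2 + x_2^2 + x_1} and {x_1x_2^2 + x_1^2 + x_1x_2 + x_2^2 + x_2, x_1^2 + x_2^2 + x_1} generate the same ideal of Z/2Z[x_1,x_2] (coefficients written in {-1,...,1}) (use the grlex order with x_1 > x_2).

Two ideals are equal iff their reduced Gröbner bases coincide (the reduced basis is unique for a fixed ordering).
Buchberger on the first generating set:
f_1 = x_1x_2^2 + x_1x_2 + x_1 + x_2, LT = x_1x_2^2.
f_2 = x_1^2 + x_2^2 + x_1, LT = x_1^2.

S(f_1,f_2): lcm = x_1^2x_2^2. S = x_2^4 + x_1^2x_2 + x_1x_2^2 + x_1^2 + x_1x_2.
  leading term x_2^4: no divisor's leading term divides it; move x_2^4 to the remainder.
  leading term x_1^2x_2: subtract (x_2)·f_2 from x_1^2x_2 + x_1x_2^2 + x_1^2 + x_1x_2 → x_1x_2^2 + x_2^3 + x_1^2
  leading term x_1x_2^2: subtract (1)·f_1 from x_1x_2^2 + x_2^3 + x_1^2 → x_2^3 + x_1^2 + x_1x_2 + x_1 + x_2
  leading term x_2^3: no divisor's leading term divides it; move x_2^3 to the remainder.
  leading term x_1^2: subtract (1)·f_2 from x_1^2 + x_1x_2 + x_1 + x_2 → x_1x_2 + x_2^2 + x_2
  leading term x_1x_2: no divisor's leading term divides it; move x_1x_2 to the remainder.
  leading term x_2^2: no divisor's leading term divides it; move x_2^2 to the remainder.
  leading term x_2: no divisor's leading term divides it; move x_2 to the remainder.
  remainder x_2^4 + x_2^3 + x_1x_2 + x_2^2 + x_2 ≠ 0; add g_3 = x_2^4 + x_2^3 + x_1x_2 + x_2^2 + x_2 to the basis.

The other S-polynomials (S(f_1,g_3), S(f_2,g_3)) all reduce to 0 modulo the current basis, so we have a Gröbner basis.
Inter-reduce: drop elements whose leading term is divisible by another's, tail-reduce, and make monic.
Reduced Gröbner basis: {x_2^4 + x_2^3 + x_1x_2 + x_2^2 + x_2, x_1x_2^2 + x_1x_2 + x_1 + x_2, x_1^2 + x_2^2 + x_1}.

Buchberger on the second generating set:
h_1 = x_1x_2^2 + x_1^2 + x_1x_2 + x_2^2 + x_2, LT = x_1x_2^2.
h_2 = x_1^2 + x_2^2 + x_1, LT = x_1^2.

S(h_1,h_2): lcm = x_1^2x_2^2. S = x_2^4 + x_1^3 + x_1^2x_2 + x_1x_2.
  leading term x_2^4: no divisor's leading term divides it; move x_2^4 to the remainder.
  leading term x_1^3: subtract (x_1)·h_2 from x_1^3 + x_1^2x_2 + x_1x_2 → x_1^2x_2 + x_1x_2^2 + x_1^2 + x_1x_2
  leading term x_1^2x_2: subtract (x_2)·h_2 from x_1^2x_2 + x_1x_2^2 + x_1^2 + x_1x_2 → x_1x_2^2 + x_2^3 + x_1^2
  leading term x_1x_2^2: subtract (1)·h_1 from x_1x_2^2 + x_2^3 + x_1^2 → x_2^3 + x_1x_2 + x_2^2 + x_2
  leading term x_2^3: no divisor's leading term divides it; move x_2^3 to the remainder.
  leading term x_1x_2: no divisor's leading term divides it; move x_1x_2 to the remainder.
  leading term x_2^2: no divisor's leading term divides it; move x_2^2 to the remainder.
  leading term x_2: no divisor's leading term divides it; move x_2 to the remainder.
  remainder x_2^4 + x_2^3 + x_1x_2 + x_2^2 + x_2 ≠ 0; add k_3 = x_2^4 + x_2^3 + x_1x_2 + x_2^2 + x_2 to the basis.

The other S-polynomials (S(h_1,k_3), S(h_2,k_3)) all reduce to 0 modulo the current basis, so we have a Gröbner basis.
Inter-reduce: drop elements whose leading term is divisible by another's, tail-reduce, and make monic.
Reduced Gröbner basis: {x_2^4 + x_2^3 + x_1x_2 + x_2^2 + x_2, x_1x_2^2 + x_1x_2 + x_1 + x_2, x_1^2 + x_2^2 + x_1}.

Same reduced basis, so the two generating sets span the same ideal.
The same test decides containment: I ⊆ J iff every generator of I reduces to 0 modulo a Gröbner basis of J.

Yes, the ideals are equal.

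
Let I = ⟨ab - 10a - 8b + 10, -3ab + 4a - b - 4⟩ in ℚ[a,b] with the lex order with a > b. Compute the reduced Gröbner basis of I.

G = {a + 25/26b - 1, b² - 68/25b}

f_1 = ab - 10a - 8b + 10, LT = ab.
f_2 = -3ab + 4a - b - 4, LT = ab.

S(f_1,f_2): lcm = ab. S = -26/3a - 25/3b + 26/3.
  leading term a: no divisor's leading term divides it; move -26/3a to the remainder.
  leading term b: no divisor's leading term divides it; move -25/3b to the remainder.
  leading term 1: no divisor's leading term divides it; move 26/3 to the remainder.
  remainder -26/3a - 25/3b + 26/3 ≠ 0; add g_3 = -26/3a - 25/3b + 26/3 to the basis.

S(f_1,g_3): lcm = ab. S = -10a - 25/26b² - 7b + 10.
  leading term a: subtract (15/13)·g_3 from -10a - 25/26b² - 7b + 10 → -25/26b² + 34/13b
  leading term b²: no divisor's leading term divides it; move -25/26b² to the remainder.
  leading term b: no divisor's leading term divides it; move 34/13b to the remainder.
  remainder -25/26b² + 34/13b ≠ 0; add g_4 = -25/26b² + 34/13b to the basis.

The other S-polynomials (S(f_2,g_3), S(f_1,g_4), S(f_2,g_4), S(g_3,g_4)) all reduce to 0 modulo the current basis, so we have a Gröbner basis.
Inter-reduce: drop elements whose leading term is divisible by another's, tail-reduce, and make monic.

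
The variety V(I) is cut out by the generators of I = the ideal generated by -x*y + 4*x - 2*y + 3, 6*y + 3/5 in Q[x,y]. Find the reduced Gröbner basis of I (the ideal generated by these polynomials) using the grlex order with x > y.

G = {x + 32/41, y + 1/10}

f_1 = -x*y + 4*x - 2*y + 3, LT = x*y.
f_2 = 6*y + 3/5, LT = y.

S(f_1,f_2): lcm = x*y. S = -41/10*x + 2*y - 3.
  reduce S modulo (f_1, f_2):
  remainder -41/10*x - 16/5 ≠ 0; add g_3 = -41/10*x - 16/5 to the basis.

The other S-polynomials (S(f_1,g_3), S(f_2,g_3)) all reduce to 0 modulo the current basis, so we have a Gröbner basis.
Inter-reduce: drop elements whose leading term is divisible by another's, tail-reduce, and make monic.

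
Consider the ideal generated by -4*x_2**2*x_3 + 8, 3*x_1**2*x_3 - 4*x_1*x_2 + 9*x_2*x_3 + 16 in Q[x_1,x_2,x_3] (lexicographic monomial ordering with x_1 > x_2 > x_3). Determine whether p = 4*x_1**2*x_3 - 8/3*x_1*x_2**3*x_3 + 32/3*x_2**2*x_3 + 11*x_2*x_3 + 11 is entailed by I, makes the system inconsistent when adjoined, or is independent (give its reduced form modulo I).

First compute the reduced Gröbner basis of I by Buchberger's algorithm.
f_1 = -4*x_2**2*x_3 + 8, LT = x_2**2*x_3.
f_2 = 3*x_1**2*x_3 - 4*x_1*x_2 + 9*x_2*x_3 + 16, LT = x_1**2*x_3.

S(f_1,f_2): lcm = x_1**2*x_2**2*x_3. S = -2*x_1**2 + 4/3*x_1*x_2**3 - 3*x_2**3*x_3 - 16/3*x_2**2.
  reduce S modulo (f_1, f_2):
  remainder -2*x_1**2 + 4/3*x_1*x_2**3 - 16/3*x_2**2 - 6*x_2 ≠ 0; add h_3 = -2*x_1**2 + 4/3*x_1*x_2**3 - 16/3*x_2**2 - 6*x_2 to the basis.

The other S-polynomials (S(f_1,h_3), S(f_2,h_3)) all reduce to 0 modulo the current basis, so we have a Gröbner basis.
Inter-reduce: drop elements whose leading term is divisible by another's, tail-reduce, and make monic.
Reduced Gröbner basis: {x_1**2 - 2/3*x_1*x_2**3 + 8/3*x_2**2 + 3*x_2, x_2**2*x_3 - 2}.
Label its elements g_1 = x_1**2 - 2/3*x_1*x_2**3 + 8/3*x_2**2 + 3*x_2, g_2 = x_2**2*x_3 - 2.

Reduce p = 4*x_1**2*x_3 - 8/3*x_1*x_2**3*x_3 + 32/3*x_2**2*x_3 + 11*x_2*x_3 + 11 modulo G:
  leading term x_1**2*x_3: subtract (4*x_3)·g_1 from 4*x_1**2*x_3 - 8/3*x_1*x_2**3*x_3 + 32/3*x_2**2*x_3 + 11*x_2*x_3 + 11 → -x_2*x_3 + 11
  leading term x_2*x_3: no divisor's leading term divides it; move -x_2*x_3 to the remainder.
  leading term 1: no divisor's leading term divides it; move 11 to the remainder.
  normal form = -x_2*x_3 + 11.
The normal form is nonzero, so p ∉ I. Since p minus its normal form lies in I, I + (p) = I + (r) where r = -x_2*x_3 + 11; decide whether this ideal is the whole ring.
Run Buchberger on G together with r (pairs among the g_i already reduce to 0 since G is a Gröbner basis):
g_1 = x_1**2 - 2/3*x_1*x_2**3 + 8/3*x_2**2 + 3*x_2, LT = x_1**2.
g_2 = x_2**2*x_3 - 2, LT = x_2**2*x_3.
r = -x_2*x_3 + 11, LT = x_2*x_3.

S(g_2,r): lcm = x_2**2*x_3. S = 11*x_2 - 2.
  reduce S modulo (g_1, g_2, r):
  remainder 11*x_2 - 2 ≠ 0; add m_4 = 11*x_2 - 2 to the basis.

S(r,m_4): lcm = x_2*x_3. S = 2/11*x_3 - 11.
  reduce S modulo (g_1, g_2, r, m_4):
  remainder 2/11*x_3 - 11 ≠ 0; add m_5 = 2/11*x_3 - 11 to the basis.

The other S-polynomials (S(g_1,g_2), S(g_1,r), S(g_1,m_4), S(g_2,m_4), S(g_1,m_5), S(g_2,m_5), S(r,m_5), S(m_4,m_5)) all reduce to 0 modulo the current basis, so we have a Gröbner basis.
Inter-reduce: drop elements whose leading term is divisible by another's, tail-reduce, and make monic.
Reduced Gröbner basis: {x_1**2 - 16/3993*x_1 + 230/363, x_2 - 2/11, x_3 - 121/2}.
The reduced Gröbner basis of I + (p) is {x_1**2 - 16/3993*x_1 + 230/363, x_2 - 2/11, x_3 - 121/2} ≠ {1}, a proper ideal, so the enlarged system stays consistent: p is independent of I, with normal form -x_2*x_3 + 11.

4*x_1**2*x_3 - 8/3*x_1*x_2**3*x_3 + 32/3*x_2**2*x_3 + 11*x_2*x_3 + 11 is independent of I; its normal form modulo I is -x_2*x_3 + 11.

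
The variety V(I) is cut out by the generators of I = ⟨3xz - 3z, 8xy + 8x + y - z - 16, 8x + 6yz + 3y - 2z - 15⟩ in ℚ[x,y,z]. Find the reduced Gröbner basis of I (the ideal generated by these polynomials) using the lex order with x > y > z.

G = {x + ⅜y + 1/12z² + 5/12z - 15/8, y² - 13/3y + 11/27z² + 70/27z + ⅓, yz - 1/9z² - 8/9z, z³ + 11/2z² - 13/2z}

f_1 = 3xz - 3z, LT = xz.
f_2 = 8xy + 8x + y - z - 16, LT = xy.
f_3 = 8x + 6yz + 3y - 2z - 15, LT = x.

S(f_1,f_2): lcm = xyz. S = -xz - 9/8yz + ⅛z² + 2z.
  leading term xz: subtract (-⅓)·f_1 from -xz - 9/8yz + ⅛z² + 2z → -9/8yz + ⅛z² + z
  leading term yz: no divisor's leading term divides it; move -9/8yz to the remainder.
  leading term z²: no divisor's leading term divides it; move ⅛z² to the remainder.
  leading term z: no divisor's leading term divides it; move z to the remainder.
  remainder -9/8yz + ⅛z² + z ≠ 0; add g_4 = -9/8yz + ⅛z² + z to the basis.

S(f_1,f_3): lcm = xz. S = -¾yz² - ⅜yz + ¼z² + ⅞z.
  leading term yz²: subtract (⅔z)·g_4 from -¾yz² - ⅜yz + ¼z² + ⅞z → -⅜yz - 1/12z³ - 5/12z² + ⅞z
  leading term yz: subtract (⅓)·g_4 from -⅜yz - 1/12z³ - 5/12z² + ⅞z → -1/12z³ - 11/24z² + 13/24z
  leading term z³: no divisor's leading term divides it; move -1/12z³ to the remainder.
  leading term z²: no divisor's leading term divides it; move -11/24z² to the remainder.
  leading term z: no divisor's leading term divides it; move 13/24z to the remainder.
  remainder -1/12z³ - 11/24z² + 13/24z ≠ 0; add g_5 = -1/12z³ - 11/24z² + 13/24z to the basis.

S(f_2,f_3): lcm = xy. S = x - ¾y²z - ⅜y² + ¼yz + 2y - ⅛z - 2.
  leading term x: subtract (⅛)·f_3 from x - ¾y²z - ⅜y² + ¼yz + 2y - ⅛z - 2 → -¾y²z - ⅜y² - ½yz + 13/8y + ⅛z - ⅛
  leading term y²z: subtract (⅔y)·g_4 from -¾y²z - ⅜y² - ½yz + 13/8y + ⅛z - ⅛ → -⅜y² - 1/12yz² - 7/6yz + 13/8y + ⅛z - ⅛
  leading term y²: no divisor's leading term divides it; move -⅜y² to the remainder.
  leading term yz²: subtract (2/27z)·g_4 from -1/12yz² - 7/6yz + 13/8y + ⅛z - ⅛ → -7/6yz + 13/8y - 1/108z³ - 2/27z² + ⅛z - ⅛
  leading term yz: subtract (28/27)·g_4 from -7/6yz + 13/8y - 1/108z³ - 2/27z² + ⅛z - ⅛ → 13/8y - 1/108z³ - 11/54z² - 197/216z - ⅛
  leading term y: no divisor's leading term divides it; move 13/8y to the remainder.
  leading term z³: subtract (1/9)·g_5 from -1/108z³ - 11/54z² - 197/216z - ⅛ → -11/72z² - 35/36z - ⅛
  leading term z²: no divisor's leading term divides it; move -11/72z² to the remainder.
  leading term z: no divisor's leading term divides it; move -35/36z to the remainder.
  leading term 1: no divisor's leading term divides it; move -⅛ to the remainder.
  remainder -⅜y² + 13/8y - 11/72z² - 35/36z - ⅛ ≠ 0; add g_6 = -⅜y² + 13/8y - 11/72z² - 35/36z - ⅛ to the basis.

The other S-polynomials (S(f_1,g_4), S(f_2,g_4), S(f_3,g_4), S(f_1,g_5), S(f_2,g_5), S(f_3,g_5), S(g_4,g_5), S(f_1,g_6), S(f_2,g_6), S(f_3,g_6), S(g_4,g_6), S(g_5,g_6)) all reduce to 0 modulo the current basis, so we have a Gröbner basis.
Inter-reduce: drop elements whose leading term is divisible by another's, tail-reduce, and make monic.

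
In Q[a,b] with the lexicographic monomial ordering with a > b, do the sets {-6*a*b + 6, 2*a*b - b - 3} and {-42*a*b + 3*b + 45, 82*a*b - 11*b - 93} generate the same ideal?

Yes, the ideals are equal.

Two ideals are equal iff their reduced Gröbner bases coincide (the reduced basis is unique for a fixed ordering).
Buchberger on the first generating set:
f_1 = -6*a*b + 6, LT = a*b.
f_2 = 2*a*b - b - 3, LT = a*b.

S(f_1,f_2): lcm = a*b. S = 1/2*b + 1/2.
  leading term b: no divisor's leading term divides it; move 1/2*b to the remainder.
  leading term 1: no divisor's leading term divides it; move 1/2 to the remainder.
  remainder 1/2*b + 1/2 ≠ 0; add g_3 = 1/2*b + 1/2 to the basis.

S(f_1,g_3): lcm = a*b. S = -a - 1.
  leading term a: no divisor's leading term divides it; move -a to the remainder.
  leading term 1: no divisor's leading term divides it; move -1 to the remainder.
  remainder -a - 1 ≠ 0; add g_4 = -a - 1 to the basis.

The other S-polynomials (S(f_2,g_3), S(f_1,g_4), S(f_2,g_4), S(g_3,g_4)) all reduce to 0 modulo the current basis, so we have a Gröbner basis.
Inter-reduce: drop elements whose leading term is divisible by another's, tail-reduce, and make monic.
Reduced Gröbner basis: {a + 1, b + 1}.

Buchberger on the second generating set:
h_1 = -42*a*b + 3*b + 45, LT = a*b.
h_2 = 82*a*b - 11*b - 93, LT = a*b.

S(h_1,h_2): lcm = a*b. S = 18/287*b + 18/287.
  leading term b: no divisor's leading term divides it; move 18/287*b to the remainder.
  leading term 1: no divisor's leading term divides it; move 18/287 to the remainder.
  remainder 18/287*b + 18/287 ≠ 0; add k_3 = 18/287*b + 18/287 to the basis.

S(h_1,k_3): lcm = a*b. S = -a - 1/14*b - 15/14.
  leading term a: no divisor's leading term divides it; move -a to the remainder.
  leading term b: subtract (-41/36)·k_3 from -1/14*b - 15/14 → -1
  leading term 1: no divisor's leading term divides it; move -1 to the remainder.
  remainder -a - 1 ≠ 0; add k_4 = -a - 1 to the basis.

The other S-polynomials (S(h_2,k_3), S(h_1,k_4), S(h_2,k_4), S(k_3,k_4)) all reduce to 0 modulo the current basis, so we have a Gröbner basis.
Inter-reduce: drop elements whose leading term is divisible by another's, tail-reduce, and make monic.
Reduced Gröbner basis: {a + 1, b + 1}.

The two bases agree; hence the ideals are identical.
The choice of monomial ordering does not affect the verdict — as long as both bases are computed under the same ordering, their equality decides ideal equality.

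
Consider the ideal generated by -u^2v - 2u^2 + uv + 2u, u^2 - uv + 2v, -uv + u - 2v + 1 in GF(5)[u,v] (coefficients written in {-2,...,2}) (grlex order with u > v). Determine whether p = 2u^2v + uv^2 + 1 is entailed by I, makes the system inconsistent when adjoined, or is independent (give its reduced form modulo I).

2u^2v + uv^2 + 1 lies in I (it reduces to 0).

First compute the reduced Gröbner basis of I by Buchberger's algorithm.
f_1 = -u^2v - 2u^2 + uv + 2u, LT = u^2v.
f_2 = u^2 - uv + 2v, LT = u^2.
f_3 = -uv + u - 2v + 1, LT = uv.

S(f_1,f_2): lcm = u^2v. S = uv^2 + 2u^2 - uv - 2v^2 - 2u.
  reduce S modulo (f_1, f_2, f_3):
  remainder v^2 - 2v + 2 ≠ 0; add h_4 = v^2 - 2v + 2 to the basis.

S(f_1,f_3): lcm = u^2v. S = -2u^2 + 2uv - u.
  reduce S modulo (f_1, f_2, f_3, h_4):
  remainder -u - v ≠ 0; add h_5 = -u - v to the basis.

S(f_1,h_4): lcm = u^2v^2. S = -u^2v - uv^2 - 2u^2 - 2uv.
  reduce S modulo (f_1, f_2, f_3, h_4, h_5):
  remainder 2v + 2 ≠ 0; add h_6 = 2v + 2 to the basis.

The other S-polynomials (S(f_2,f_3), S(f_2,h_4), S(f_3,h_4), S(f_1,h_5), S(f_2,h_5), S(f_3,h_5), S(h_4,h_5), S(f_1,h_6), S(f_2,h_6), S(f_3,h_6), S(h_4,h_6), S(h_5,h_6)) all reduce to 0 modulo the current basis, so we have a Gröbner basis.
Inter-reduce: drop elements whose leading term is divisible by another's, tail-reduce, and make monic.
Reduced Gröbner basis: {u - 1, v + 1}.
Label its elements g_1 = u - 1, g_2 = v + 1.

Reduce p = 2u^2v + uv^2 + 1 modulo G:
  leading term u^2v: subtract (2uv)·g_1 from 2u^2v + uv^2 + 1 → uv^2 + 2uv + 1
  leading term uv^2: subtract (v^2)·g_1 from uv^2 + 2uv + 1 → 2uv + v^2 + 1
  leading term uv: subtract (2v)·g_1 from 2uv + v^2 + 1 → v^2 + 2v + 1
  leading term v^2: subtract (v)·g_2 from v^2 + 2v + 1 → v + 1
  leading term v: subtract (1)·g_2 from v + 1 → 0
  normal form = 0.
Since the normal form is 0, p ∈ I.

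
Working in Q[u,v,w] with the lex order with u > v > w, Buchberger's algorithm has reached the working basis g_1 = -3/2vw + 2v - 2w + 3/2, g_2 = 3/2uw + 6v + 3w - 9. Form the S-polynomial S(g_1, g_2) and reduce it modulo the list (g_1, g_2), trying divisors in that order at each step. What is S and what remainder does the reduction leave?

S(g_1, g_2) = -4/3uv + 4/3uw - u - 4v^2 - 2vw + 6v; remainder on division = -4/3uv - u - 4v^2 - 2v + 6.

lcm(LM(g_1), LM(g_2)) = uvw.
S = (lcm/LT(g_1))·g_1 − (lcm/LT(g_2))·g_2 = -4/3uv + 4/3uw - u - 4v^2 - 2vw + 6v.
Reduce S modulo (g_1, g_2) in that order:
  leading term uv: no divisor's leading term divides it; move -4/3uv to the remainder.
  leading term uw: subtract (8/9)·g_2 from 4/3uw - u - 4v^2 - 2vw + 6v → -u - 4v^2 - 2vw + 2/3v - 8/3w + 8
  leading term u: no divisor's leading term divides it; move -u to the remainder.
  leading term v^2: no divisor's leading term divides it; move -4v^2 to the remainder.
  leading term vw: subtract (4/3)·g_1 from -2vw + 2/3v - 8/3w + 8 → -2v + 6
  leading term v: no divisor's leading term divides it; move -2v to the remainder.
  leading term 1: no divisor's leading term divides it; move 6 to the remainder.
The remainder -4/3uv - u - 4v^2 - 2v + 6 is nonzero, so it would be added as the next basis element.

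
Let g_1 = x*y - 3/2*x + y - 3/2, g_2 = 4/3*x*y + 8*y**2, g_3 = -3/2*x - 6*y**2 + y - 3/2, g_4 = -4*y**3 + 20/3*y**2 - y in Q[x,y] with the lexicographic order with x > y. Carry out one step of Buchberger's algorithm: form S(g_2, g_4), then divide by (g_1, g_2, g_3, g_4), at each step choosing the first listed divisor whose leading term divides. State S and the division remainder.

S(g_2, g_4) = 5/3*x*y**2 - 1/4*x*y + 6*y**4; remainder on division = 0.

lcm(LM(g_2), LM(g_4)) = x*y**3.
S = (lcm/LT(g_2))·g_2 − (lcm/LT(g_4))·g_4 = 5/3*x*y**2 - 1/4*x*y + 6*y**4.
Reduce S modulo (g_1, g_2, g_3, g_4) in that order:
  leading term x*y**2: subtract (5/3*y)·g_1 from 5/3*x*y**2 - 1/4*x*y + 6*y**4 → 9/4*x*y + 6*y**4 - 5/3*y**2 + 5/2*y
  leading term x*y: subtract (9/4)·g_1 from 9/4*x*y + 6*y**4 - 5/3*y**2 + 5/2*y → 27/8*x + 6*y**4 - 5/3*y**2 + 1/4*y + 27/8
  leading term x: subtract (-9/4)·g_3 from 27/8*x + 6*y**4 - 5/3*y**2 + 1/4*y + 27/8 → 6*y**4 - 91/6*y**2 + 5/2*y
  leading term y**4: subtract (-3/2*y)·g_4 from 6*y**4 - 91/6*y**2 + 5/2*y → 10*y**3 - 50/3*y**2 + 5/2*y
  leading term y**3: subtract (-5/2)·g_4 from 10*y**3 - 50/3*y**2 + 5/2*y → 0
The remainder is 0, so this S-polynomial contributes no new basis element.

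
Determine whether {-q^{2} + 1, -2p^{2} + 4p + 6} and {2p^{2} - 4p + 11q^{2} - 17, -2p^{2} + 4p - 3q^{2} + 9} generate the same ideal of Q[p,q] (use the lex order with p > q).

Yes, the ideals are equal.

Two ideals are equal iff their reduced Gröbner bases coincide (the reduced basis is unique for a fixed ordering).
Buchberger on the first generating set:
f_1 = -q^{2} + 1, LT = q^{2}.
f_2 = -2p^{2} + 4p + 6, LT = p^{2}.

The S-polynomials (S(f_1,f_2)) all reduce to 0 modulo the current basis, so we have a Gröbner basis.
Inter-reduce: drop elements whose leading term is divisible by another's, tail-reduce, and make monic.
Reduced Gröbner basis: {p^{2} - 2p - 3, q^{2} - 1}.

Buchberger on the second generating set:
h_1 = 2p^{2} - 4p + 11q^{2} - 17, LT = p^{2}.
h_2 = -2p^{2} + 4p - 3q^{2} + 9, LT = p^{2}.

S(h_1,h_2): lcm = p^{2}. S = 4q^{2} - 4.
  reduce S modulo (h_1, h_2):
  remainder 4q^{2} - 4 ≠ 0; add k_3 = 4q^{2} - 4 to the basis.

The other S-polynomials (S(h_1,k_3), S(h_2,k_3)) all reduce to 0 modulo the current basis, so we have a Gröbner basis.
Inter-reduce: drop elements whose leading term is divisible by another's, tail-reduce, and make monic.
Reduced Gröbner basis: {p^{2} - 2p - 3, q^{2} - 1}.

The two bases agree; hence the ideals are identical.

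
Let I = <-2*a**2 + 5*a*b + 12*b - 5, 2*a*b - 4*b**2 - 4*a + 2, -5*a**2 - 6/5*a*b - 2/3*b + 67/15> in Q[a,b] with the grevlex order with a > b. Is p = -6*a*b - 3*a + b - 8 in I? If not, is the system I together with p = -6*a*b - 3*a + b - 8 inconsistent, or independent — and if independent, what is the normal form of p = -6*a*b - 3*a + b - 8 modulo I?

Adjoining -6*a*b - 3*a + b - 8 makes the ideal the whole ring: the system is inconsistent.

First compute the reduced Gröbner basis of I by Buchberger's algorithm.
f_1 = -2*a**2 + 5*a*b + 12*b - 5, LT = a**2.
f_2 = 2*a*b - 4*b**2 - 4*a + 2, LT = a*b.
f_3 = -5*a**2 - 6/5*a*b - 2/3*b + 67/15, LT = a**2.

S(f_1,f_2): lcm = a**2*b. S = -1/2*a*b**2 + 2*a**2 - 6*b**2 - a + 5/2*b.
  reduce S modulo (f_1, f_2, f_3):
  remainder -b**3 + 2*b**2 + 7*a + 15*b - 9 ≠ 0; add h_4 = -b**3 + 2*b**2 + 7*a + 15*b - 9 to the basis.

S(f_1,f_3): lcm = a**2. S = -137/50*a*b - 92/15*b + 509/150.
  reduce S modulo (f_1, f_2, f_3, h_4):
  remainder -137/25*b**2 - 137/25*a - 92/15*b + 92/15 ≠ 0; add h_5 = -137/25*b**2 - 137/25*a - 92/15*b + 92/15 to the basis.

S(f_2,f_3): lcm = a**2*b. S = -56/25*a*b**2 - 2*a**2 - 2/15*b**2 + a + 67/75*b.
  reduce S modulo (f_1, f_2, f_3, h_4, h_5):
  remainder -319/15*a - 275383/6165*b + 144274/6165 ≠ 0; add h_6 = -319/15*a - 275383/6165*b + 144274/6165 to the basis.

S(f_2,h_5): lcm = a*b**2. S = -2*b**3 - a**2 - 1282/411*a*b + 460/411*a + b.
  reduce S modulo (f_1, f_2, f_3, h_4, h_5, h_6):
  remainder 38177605/53885799*b - 38177605/53885799 ≠ 0; add h_7 = 38177605/53885799*b - 38177605/53885799 to the basis.

The other S-polynomials (S(f_1,h_4), S(f_2,h_4), S(f_3,h_4), S(f_1,h_5), S(f_3,h_5), S(h_4,h_5), S(f_1,h_6), S(f_2,h_6), S(f_3,h_6), S(h_4,h_6), S(h_5,h_6), S(f_1,h_7), S(f_2,h_7), S(f_3,h_7), S(h_4,h_7), S(h_5,h_7), S(h_6,h_7)) all reduce to 0 modulo the current basis, so we have a Gröbner basis.
Inter-reduce: drop elements whose leading term is divisible by another's, tail-reduce, and make monic.
Reduced Gröbner basis: {a + 1, b - 1}.
Label its elements g_1 = a + 1, g_2 = b - 1.

Reduce p = -6*a*b - 3*a + b - 8 modulo G:
  leading term a*b: subtract (-6*b)·g_1 from -6*a*b - 3*a + b - 8 → -3*a + 7*b - 8
  leading term a: subtract (-3)·g_1 from -3*a + 7*b - 8 → 7*b - 5
  leading term b: subtract (7)·g_2 from 7*b - 5 → 2
  leading term 1: no divisor's leading term divides it; move 2 to the remainder.
  normal form = 2.
The normal form is nonzero, so p ∉ I. Since p minus its normal form lies in I, I + (p) = I + (r) where r = 2; decide whether this ideal is the whole ring.
Here r = 2 is a nonzero constant, hence a unit: 1 ∈ I + (p), the Gröbner basis of I + (p) is {1}, and the enlarged system has no common solution — adjoining p is inconsistent.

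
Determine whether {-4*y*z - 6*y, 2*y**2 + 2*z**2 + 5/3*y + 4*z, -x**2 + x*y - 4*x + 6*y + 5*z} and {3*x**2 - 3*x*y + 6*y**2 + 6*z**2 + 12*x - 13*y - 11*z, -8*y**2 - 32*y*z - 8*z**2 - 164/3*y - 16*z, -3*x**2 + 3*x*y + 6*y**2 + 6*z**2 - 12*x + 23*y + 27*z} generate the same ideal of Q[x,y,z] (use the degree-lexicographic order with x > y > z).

Two ideals are equal iff their reduced Gröbner bases coincide (the reduced basis is unique for a fixed ordering).
Buchberger on the first generating set:
f_1 = -4*y*z - 6*y, LT = y*z.
f_2 = 2*y**2 + 2*z**2 + 5/3*y + 4*z, LT = y**2.
f_3 = -x**2 + x*y - 4*x + 6*y + 5*z, LT = x**2.

S(f_1,f_2): lcm = y**2*z. S = -z**3 + 3/2*y**2 - 5/6*y*z - 2*z**2.
  reduce S modulo (f_1, f_2, f_3):
  remainder -z**3 - 7/2*z**2 - 3*z ≠ 0; add g_4 = -z**3 - 7/2*z**2 - 3*z to the basis.

The other S-polynomials (S(f_1,f_3), S(f_2,f_3), S(f_1,g_4), S(f_2,g_4), S(f_3,g_4)) all reduce to 0 modulo the current basis, so we have a Gröbner basis.
Inter-reduce: drop elements whose leading term is divisible by another's, tail-reduce, and make monic.
Reduced Gröbner basis: {z**3 + 7/2*z**2 + 3*z, x**2 - x*y + 4*x - 6*y - 5*z, y**2 + z**2 + 5/6*y + 2*z, y*z + 3/2*y}.

Buchberger on the second generating set:
h_1 = 3*x**2 - 3*x*y + 6*y**2 + 6*z**2 + 12*x - 13*y - 11*z, LT = x**2.
h_2 = -8*y**2 - 32*y*z - 8*z**2 - 164/3*y - 16*z, LT = y**2.
h_3 = -3*x**2 + 3*x*y + 6*y**2 + 6*z**2 - 12*x + 23*y + 27*z, LT = x**2.

S(h_1,h_3): lcm = x**2. S = 4*y**2 + 4*z**2 + 10/3*y + 16/3*z.
  reduce S modulo (h_1, h_2, h_3):
  remainder -16*y*z - 24*y - 8/3*z ≠ 0; add k_4 = -16*y*z - 24*y - 8/3*z to the basis.

S(h_2,k_4): lcm = y**2*z. S = 4*y*z**2 + z**3 - 3/2*y**2 + 20/3*y*z + 2*z**2.
  reduce S modulo (h_1, h_2, h_3, k_4):
  remainder z**3 + 17/6*z**2 + 1/4*y + 17/9*z ≠ 0; add k_5 = z**3 + 17/6*z**2 + 1/4*y + 17/9*z to the basis.

The other S-polynomials (S(h_1,h_2), S(h_2,h_3), S(h_1,k_4), S(h_3,k_4), S(h_1,k_5), S(h_2,k_5), S(h_3,k_5), S(k_4,k_5)) all reduce to 0 modulo the current basis, so we have a Gröbner basis.
Inter-reduce: drop elements whose leading term is divisible by another's, tail-reduce, and make monic.
Reduced Gröbner basis: {z**3 + 17/6*z**2 + 1/4*y + 17/9*z, x**2 - x*y + 4*x - 6*y - 19/3*z, y**2 + z**2 + 5/6*y + 4/3*z, y*z + 3/2*y + 1/6*z}.

Since the reduced bases disagree, the two ideals are not the same.
The same test decides containment: I ⊆ J iff every generator of I reduces to 0 modulo a Gröbner basis of J.

No, the ideals differ.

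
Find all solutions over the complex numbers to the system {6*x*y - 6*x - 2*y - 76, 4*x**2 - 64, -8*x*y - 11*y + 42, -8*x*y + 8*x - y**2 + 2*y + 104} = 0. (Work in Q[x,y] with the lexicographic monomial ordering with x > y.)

Compute a lex Gröbner basis by Buchberger's algorithm.
f_1 = 6*x*y - 6*x - 2*y - 76, LT = x*y.
f_2 = 4*x**2 - 64, LT = x**2.
f_3 = -8*x*y - 11*y + 42, LT = x*y.
f_4 = -8*x*y + 8*x - y**2 + 2*y + 104, LT = x*y.

S(f_1,f_2): lcm = x**2*y. S = -x**2 - 1/3*x*y - 38/3*x + 16*y.
  reduce S modulo (f_1, f_2, f_3, f_4):
  remainder -13*x + 143/9*y - 182/9 ≠ 0; add h_5 = -13*x + 143/9*y - 182/9 to the basis.

S(f_1,f_3): lcm = x*y. S = -x - 41/24*y - 89/12.
  reduce S modulo (f_1, f_2, f_3, f_4, h_5):
  remainder -211/72*y - 211/36 ≠ 0; add h_6 = -211/72*y - 211/36 to the basis.

The other S-polynomials (S(f_1,f_4), S(f_2,f_3), S(f_2,f_4), S(f_3,f_4), S(f_1,h_5), S(f_2,h_5), S(f_3,h_5), S(f_4,h_5), S(f_1,h_6), S(f_2,h_6), S(f_3,h_6), S(f_4,h_6), S(h_5,h_6)) all reduce to 0 modulo the current basis, so we have a Gröbner basis.
Inter-reduce: drop elements whose leading term is divisible by another's, tail-reduce, and make monic.
Reduced Gröbner basis: {x + 4, y + 2}.

From the last basis element, y + 2 = 0, so y takes values in {-2}. Each choice, substituted upward through the basis, yields the corresponding point(s) of the solution set.
  y = -2: the earlier basis element becomes x + 4 = 0, giving x = -4 — point (-4, -2).

{(-4, -2)}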